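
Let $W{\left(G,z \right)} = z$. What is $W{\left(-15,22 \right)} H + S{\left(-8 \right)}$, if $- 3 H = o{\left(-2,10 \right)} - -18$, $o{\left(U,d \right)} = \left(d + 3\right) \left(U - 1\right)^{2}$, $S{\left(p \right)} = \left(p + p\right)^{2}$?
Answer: $-734$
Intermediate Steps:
$S{\left(p \right)} = 4 p^{2}$ ($S{\left(p \right)} = \left(2 p\right)^{2} = 4 p^{2}$)
$o{\left(U,d \right)} = \left(-1 + U\right)^{2} \left(3 + d\right)$ ($o{\left(U,d \right)} = \left(3 + d\right) \left(-1 + U\right)^{2} = \left(-1 + U\right)^{2} \left(3 + d\right)$)
$H = -45$ ($H = - \frac{\left(-1 - 2\right)^{2} \left(3 + 10\right) - -18}{3} = - \frac{\left(-3\right)^{2} \cdot 13 + 18}{3} = - \frac{9 \cdot 13 + 18}{3} = - \frac{117 + 18}{3} = \left(- \frac{1}{3}\right) 135 = -45$)
$W{\left(-15,22 \right)} H + S{\left(-8 \right)} = 22 \left(-45\right) + 4 \left(-8\right)^{2} = -990 + 4 \cdot 64 = -990 + 256 = -734$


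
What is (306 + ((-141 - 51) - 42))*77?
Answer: 5544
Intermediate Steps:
(306 + ((-141 - 51) - 42))*77 = (306 + (-192 - 42))*77 = (306 - 234)*77 = 72*77 = 5544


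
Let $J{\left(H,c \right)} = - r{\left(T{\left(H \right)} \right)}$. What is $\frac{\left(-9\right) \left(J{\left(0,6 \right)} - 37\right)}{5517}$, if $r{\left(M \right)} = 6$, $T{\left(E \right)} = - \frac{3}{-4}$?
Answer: $\frac{43}{613} \approx 0.070147$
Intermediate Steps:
$T{\left(E \right)} = \frac{3}{4}$ ($T{\left(E \right)} = \left(-3\right) \left(- \frac{1}{4}\right) = \frac{3}{4}$)
$J{\left(H,c \right)} = -6$ ($J{\left(H,c \right)} = \left(-1\right) 6 = -6$)
$\frac{\left(-9\right) \left(J{\left(0,6 \right)} - 37\right)}{5517} = \frac{\left(-9\right) \left(-6 - 37\right)}{5517} = \left(-9\right) \left(-43\right) \frac{1}{5517} = 387 \cdot \frac{1}{5517} = \frac{43}{613}$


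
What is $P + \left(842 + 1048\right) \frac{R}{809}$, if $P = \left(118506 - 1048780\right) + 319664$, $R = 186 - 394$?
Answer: $- \frac{494376610}{809} \approx -6.111 \cdot 10^{5}$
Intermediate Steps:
$R = -208$
$P = -610610$ ($P = -930274 + 319664 = -610610$)
$P + \left(842 + 1048\right) \frac{R}{809} = -610610 + \left(842 + 1048\right) \left(- \frac{208}{809}\right) = -610610 + 1890 \left(\left(-208\right) \frac{1}{809}\right) = -610610 + 1890 \left(- \frac{208}{809}\right) = -610610 - \frac{393120}{809} = - \frac{494376610}{809}$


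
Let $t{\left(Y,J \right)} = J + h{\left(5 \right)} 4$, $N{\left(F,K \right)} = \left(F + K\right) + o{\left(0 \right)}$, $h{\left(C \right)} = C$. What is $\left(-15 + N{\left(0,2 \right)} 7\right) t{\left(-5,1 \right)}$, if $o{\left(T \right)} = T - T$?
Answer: $-21$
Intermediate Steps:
$o{\left(T \right)} = 0$
$N{\left(F,K \right)} = F + K$ ($N{\left(F,K \right)} = \left(F + K\right) + 0 = F + K$)
$t{\left(Y,J \right)} = 20 + J$ ($t{\left(Y,J \right)} = J + 5 \cdot 4 = J + 20 = 20 + J$)
$\left(-15 + N{\left(0,2 \right)} 7\right) t{\left(-5,1 \right)} = \left(-15 + \left(0 + 2\right) 7\right) \left(20 + 1\right) = \left(-15 + 2 \cdot 7\right) 21 = \left(-15 + 14\right) 21 = \left(-1\right) 21 = -21$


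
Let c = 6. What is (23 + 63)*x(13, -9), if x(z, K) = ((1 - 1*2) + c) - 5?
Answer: 0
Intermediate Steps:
x(z, K) = 0 (x(z, K) = ((1 - 1*2) + 6) - 5 = ((1 - 2) + 6) - 5 = (-1 + 6) - 5 = 5 - 5 = 0)
(23 + 63)*x(13, -9) = (23 + 63)*0 = 86*0 = 0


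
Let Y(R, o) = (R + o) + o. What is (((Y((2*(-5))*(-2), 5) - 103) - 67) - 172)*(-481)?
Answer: 150072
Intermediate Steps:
Y(R, o) = R + 2*o
(((Y((2*(-5))*(-2), 5) - 103) - 67) - 172)*(-481) = (((((2*(-5))*(-2) + 2*5) - 103) - 67) - 172)*(-481) = ((((-10*(-2) + 10) - 103) - 67) - 172)*(-481) = ((((20 + 10) - 103) - 67) - 172)*(-481) = (((30 - 103) - 67) - 172)*(-481) = ((-73 - 67) - 172)*(-481) = (-140 - 172)*(-481) = -312*(-481) = 150072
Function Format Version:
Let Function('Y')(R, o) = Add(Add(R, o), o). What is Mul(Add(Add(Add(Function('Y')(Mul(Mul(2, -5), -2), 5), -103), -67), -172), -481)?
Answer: 150072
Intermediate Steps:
Function('Y')(R, o) = Add(R, Mul(2, o))
Mul(Add(Add(Add(Function('Y')(Mul(Mul(2, -5), -2), 5), -103), -67), -172), -481) = Mul(Add(Add(Add(Add(Mul(Mul(2, -5), -2), Mul(2, 5)), -103), -67), -172), -481) = Mul(Add(Add(Add(Add(Mul(-10, -2), 10), -103), -67), -172), -481) = Mul(Add(Add(Add(Add(20, 10), -103), -67), -172), -481) = Mul(Add(Add(Add(30, -103), -67), -172), -481) = Mul(Add(Add(-73, -67), -172), -481) = Mul(Add(-140, -172), -481) = Mul(-312, -481) = 150072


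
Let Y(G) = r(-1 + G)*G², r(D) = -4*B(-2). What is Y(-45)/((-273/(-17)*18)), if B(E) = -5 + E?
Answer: 2550/13 ≈ 196.15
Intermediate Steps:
r(D) = 28 (r(D) = -4*(-5 - 2) = -4*(-7) = 28)
Y(G) = 28*G²
Y(-45)/((-273/(-17)*18)) = (28*(-45)²)/((-273/(-17)*18)) = (28*2025)/((-273*(-1)/17*18)) = 56700/((-21*(-13/17)*18)) = 56700/(((273/17)*18)) = 56700/(4914/17) = 56700*(17/4914) = 2550/13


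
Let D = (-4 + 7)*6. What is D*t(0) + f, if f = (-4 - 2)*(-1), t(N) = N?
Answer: 6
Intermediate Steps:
f = 6 (f = -6*(-1) = 6)
D = 18 (D = 3*6 = 18)
D*t(0) + f = 18*0 + 6 = 0 + 6 = 6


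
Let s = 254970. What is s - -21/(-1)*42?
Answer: 254088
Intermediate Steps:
s - -21/(-1)*42 = 254970 - -21/(-1)*42 = 254970 - (-1*(-21))*42 = 254970 - 21*42 = 254970 - 1*882 = 254970 - 882 = 254088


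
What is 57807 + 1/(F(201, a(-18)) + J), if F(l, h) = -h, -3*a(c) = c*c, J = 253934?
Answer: 14685405895/254042 ≈ 57807.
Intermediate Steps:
a(c) = -c²/3 (a(c) = -c*c/3 = -c²/3)
57807 + 1/(F(201, a(-18)) + J) = 57807 + 1/(-(-1)*(-18)²/3 + 253934) = 57807 + 1/(-(-1)*324/3 + 253934) = 57807 + 1/(-1*(-108) + 253934) = 57807 + 1/(108 + 253934) = 57807 + 1/254042 = 14685405895/254042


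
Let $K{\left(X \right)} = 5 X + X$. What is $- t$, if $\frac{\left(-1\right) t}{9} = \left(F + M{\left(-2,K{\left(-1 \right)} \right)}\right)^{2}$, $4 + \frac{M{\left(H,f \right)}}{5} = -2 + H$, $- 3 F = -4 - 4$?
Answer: $12544$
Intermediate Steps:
$F = \frac{8}{3}$ ($F = - \frac{-4 - 4}{3} = \left(- \frac{1}{3}\right) \left(-8\right) = \frac{8}{3} \approx 2.6667$)
$K{\left(X \right)} = 6 X$
$M{\left(H,f \right)} = -30 + 5 H$ ($M{\left(H,f \right)} = -20 + 5 \left(-2 + H\right) = -20 + \left(-10 + 5 H\right) = -30 + 5 H$)
$t = -12544$ ($t = - 9 \left(\frac{8}{3} + \left(-30 + 5 \left(-2\right)\right)\right)^{2} = - 9 \left(\frac{8}{3} - 40\right)^{2} = - 9 \left(- \frac{112}{3}\right)^{2} = \left(-9\right) \frac{12544}{9} = -12544$)
$- t = \left(-1\right) \left(-12544\right) = 12544$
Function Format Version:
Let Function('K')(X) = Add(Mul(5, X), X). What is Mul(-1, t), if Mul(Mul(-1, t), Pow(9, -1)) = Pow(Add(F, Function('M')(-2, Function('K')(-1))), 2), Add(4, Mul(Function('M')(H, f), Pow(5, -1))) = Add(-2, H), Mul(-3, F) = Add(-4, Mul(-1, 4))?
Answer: 12544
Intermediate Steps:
F = Rational(8, 3) (F = Mul(Rational(-1, 3), Add(-4, Mul(-1, 4))) = Mul(Rational(-1, 3), Add(-4, -4)) = Mul(Rational(-1, 3), -8) = Rational(8, 3) ≈ 2.6667)
Function('K')(X) = Mul(6, X)
Function('M')(H, f) = Add(-30, Mul(5, H)) (Function('M')(H, f) = Add(-20, Mul(5, Add(-2, H))) = Add(-20, Add(-10, Mul(5, H))) = Add(-30, Mul(5, H)))
t = -12544 (t = Mul(-9, Pow(Add(Rational(8, 3), Add(-30, Mul(5, -2))), 2)) = Mul(-9, Pow(Add(Rational(8, 3), Add(-30, -10)), 2)) = Mul(-9, Pow(Add(Rational(8, 3), -40), 2)) = Mul(-9, Pow(Rational(-112, 3), 2)) = Mul(-9, Rational(12544, 9)) = -12544)
Mul(-1, t) = Mul(-1, -12544) = 12544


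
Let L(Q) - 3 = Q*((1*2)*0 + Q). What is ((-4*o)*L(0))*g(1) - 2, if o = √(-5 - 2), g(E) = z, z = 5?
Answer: -2 - 60*I*√7 ≈ -2.0 - 158.75*I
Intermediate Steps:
g(E) = 5
o = I*√7 (o = √(-7) = I*√7 ≈ 2.6458*I)
L(Q) = 3 + Q² (L(Q) = 3 + Q*((1*2)*0 + Q) = 3 + Q*(2*0 + Q) = 3 + Q*(0 + Q) = 3 + Q*Q = 3 + Q²)
((-4*o)*L(0))*g(1) - 2 = ((-4*I*√7)*(3 + 0²))*5 - 2 = ((-4*I*√7)*(3 + 0))*5 - 2 = (-4*I*√7*3)*5 - 2 = -12*I*√7*5 - 2 = -60*I*√7 - 2 = -2 - 60*I*√7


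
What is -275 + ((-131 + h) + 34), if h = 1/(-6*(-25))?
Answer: -55799/150 ≈ -371.99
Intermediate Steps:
h = 1/150 ≈ 0.0066667
-275 + ((-131 + h) + 34) = -275 + ((-131 + 1/150) + 34) = -275 + (-19649/150 + 34) = -275 - 14549/150 = -55799/150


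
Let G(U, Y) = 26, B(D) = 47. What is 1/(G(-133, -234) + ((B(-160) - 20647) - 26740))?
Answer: -1/47314 ≈ -2.1135e-5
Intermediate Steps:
1/(G(-133, -234) + ((B(-160) - 20647) - 26740)) = 1/(26 + ((47 - 20647) - 26740)) = 1/(26 + (-20600 - 26740)) = 1/(26 - 47340) = 1/(-47314) = -1/47314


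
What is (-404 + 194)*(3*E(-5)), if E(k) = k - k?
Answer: 0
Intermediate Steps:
E(k) = 0
(-404 + 194)*(3*E(-5)) = (-404 + 194)*(3*0) = -210*0 = 0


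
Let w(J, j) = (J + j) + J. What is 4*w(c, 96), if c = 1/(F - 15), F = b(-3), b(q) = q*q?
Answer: 1148/3 ≈ 382.67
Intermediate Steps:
b(q) = q²
F = 9 (F = (-3)² = 9)
c = -⅙ (c = 1/(9 - 15) = 1/(-6) = -⅙ ≈ -0.16667)
w(J, j) = j + 2*J
4*w(c, 96) = 4*(96 + 2*(-⅙)) = 4*(96 - ⅓) = 4*(287/3) = 1148/3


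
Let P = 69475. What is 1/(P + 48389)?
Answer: 1/117864 ≈ 8.4843e-6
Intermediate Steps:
1/(P + 48389) = 1/(69475 + 48389) = 1/117864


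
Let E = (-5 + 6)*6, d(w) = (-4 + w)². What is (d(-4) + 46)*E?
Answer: 660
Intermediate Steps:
E = 6 (E = 1*6 = 6)
(d(-4) + 46)*E = ((-4 - 4)² + 46)*6 = ((-8)² + 46)*6 = (64 + 46)*6 = 110*6 = 660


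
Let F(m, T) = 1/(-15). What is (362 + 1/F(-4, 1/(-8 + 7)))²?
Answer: 120409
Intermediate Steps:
F(m, T) = -1/15
(362 + 1/F(-4, 1/(-8 + 7)))² = (362 + 1/(-1/15))² = (362 - 15)² = 347² = 120409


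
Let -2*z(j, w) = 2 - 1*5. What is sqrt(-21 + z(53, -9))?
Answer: I*sqrt(78)/2 ≈ 4.4159*I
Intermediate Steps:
z(j, w) = 3/2 (z(j, w) = -(2 - 1*5)/2 = -(2 - 5)/2 = -1/2*(-3) = 3/2)
sqrt(-21 + z(53, -9)) = sqrt(-21 + 3/2) = sqrt(-39/2) = I*sqrt(78)/2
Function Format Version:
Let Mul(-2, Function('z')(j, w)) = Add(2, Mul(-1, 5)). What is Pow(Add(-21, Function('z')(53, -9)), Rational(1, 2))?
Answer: Mul(Rational(1, 2), I, Pow(78, Rational(1, 2))) ≈ Mul(4.4159, I)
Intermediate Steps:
Function('z')(j, w) = Rational(3, 2) (Function('z')(j, w) = Mul(Rational(-1, 2), Add(2, Mul(-1, 5))) = Mul(Rational(-1, 2), Add(2, -5)) = Mul(Rational(-1, 2), -3) = Rational(3, 2))
Pow(Add(-21, Function('z')(53, -9)), Rational(1, 2)) = Pow(Add(-21, Rational(3, 2)), Rational(1, 2)) = Pow(Rational(-39, 2), Rational(1, 2)) = Mul(Rational(1, 2), I, Pow(78, Rational(1, 2)))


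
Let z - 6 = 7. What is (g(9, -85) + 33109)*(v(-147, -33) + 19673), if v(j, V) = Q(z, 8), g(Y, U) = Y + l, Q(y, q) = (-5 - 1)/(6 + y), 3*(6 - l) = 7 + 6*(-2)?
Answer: 37145234437/57 ≈ 6.5167e+8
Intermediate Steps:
z = 13 (z = 6 + 7 = 13)
l = 23/3 (l = 6 - (7 + 6*(-2))/3 = 6 - (7 - 12)/3 = 6 - ⅓*(-5) = 6 + 5/3 = 23/3 ≈ 7.6667)
Q(y, q) = -6/(6 + y)
g(Y, U) = 23/3 + Y (g(Y, U) = Y + 23/3 = 23/3 + Y)
v(j, V) = -6/19 (v(j, V) = -6/(6 + 13) = -6/19)
(g(9, -85) + 33109)*(v(-147, -33) + 19673) = ((23/3 + 9) + 33109)*(-6/19 + 19673) = (50/3 + 33109)*(373781/19) = (99377/3)*(373781/19) = 37145234437/57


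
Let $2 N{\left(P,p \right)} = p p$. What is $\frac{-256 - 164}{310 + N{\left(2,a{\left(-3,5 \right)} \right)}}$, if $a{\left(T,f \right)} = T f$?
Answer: $- \frac{168}{169} \approx -0.99408$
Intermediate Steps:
$N{\left(P,p \right)} = \frac{p^{2}}{2}$ ($N{\left(P,p \right)} = \frac{p p}{2} = \frac{p^{2}}{2}$)
$\frac{-256 - 164}{310 + N{\left(2,a{\left(-3,5 \right)} \right)}} = \frac{-256 - 164}{310 + \frac{\left(\left(-3\right) 5\right)^{2}}{2}} = - \frac{420}{310 + \frac{\left(-15\right)^{2}}{2}} = - \frac{420}{310 + \frac{1}{2} \cdot 225} = - \frac{420}{310 + \frac{225}{2}} = - \frac{420}{\frac{845}{2}} = \left(-420\right) \frac{2}{845} = - \frac{168}{169}$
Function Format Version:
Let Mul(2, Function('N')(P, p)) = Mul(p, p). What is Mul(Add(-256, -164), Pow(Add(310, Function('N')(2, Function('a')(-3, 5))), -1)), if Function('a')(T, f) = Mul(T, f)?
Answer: Rational(-168, 169) ≈ -0.99408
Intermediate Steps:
Function('N')(P, p) = Mul(Rational(1, 2), Pow(p, 2)) (Function('N')(P, p) = Mul(Rational(1, 2), Mul(p, p)) = Mul(Rational(1, 2), Pow(p, 2)))
Mul(Add(-256, -164), Pow(Add(310, Function('N')(2, Function('a')(-3, 5))), -1)) = Mul(Add(-256, -164), Pow(Add(310, Mul(Rational(1, 2), Pow(Mul(-3, 5), 2))), -1)) = Mul(-420, Pow(Add(310, Mul(Rational(1, 2), Pow(-15, 2))), -1)) = Mul(-420, Pow(Add(310, Mul(Rational(1, 2), 225)), -1)) = Mul(-420, Pow(Add(310, Rational(225, 2)), -1)) = Mul(-420, Pow(Rational(845, 2), -1)) = Mul(-420, Rational(2, 845)) = Rational(-168, 169)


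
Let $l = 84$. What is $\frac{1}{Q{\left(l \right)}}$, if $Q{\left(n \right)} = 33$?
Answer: $\frac{1}{33} \approx 0.030303$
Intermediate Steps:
$\frac{1}{Q{\left(l \right)}} = \frac{1}{33}$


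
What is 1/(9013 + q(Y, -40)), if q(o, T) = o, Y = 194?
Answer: 1/9207 ≈ 0.00010861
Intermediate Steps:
1/(9013 + q(Y, -40)) = 1/(9013 + 194) = 1/9207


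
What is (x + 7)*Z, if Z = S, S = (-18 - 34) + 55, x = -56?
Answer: -147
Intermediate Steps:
S = 3 (S = -52 + 55 = 3)
Z = 3
(x + 7)*Z = (-56 + 7)*3 = -49*3 = -147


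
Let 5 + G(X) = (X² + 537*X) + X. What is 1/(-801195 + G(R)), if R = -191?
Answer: -1/867477 ≈ -1.1528e-6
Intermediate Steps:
G(X) = -5 + X² + 538*X (G(X) = -5 + ((X² + 537*X) + X) = -5 + (X² + 538*X) = -5 + X² + 538*X)
1/(-801195 + G(R)) = 1/(-801195 + (-5 + (-191)² + 538*(-191))) = 1/(-801195 + (-5 + 36481 - 102758)) = 1/(-801195 - 66282) = 1/(-867477) = -1/867477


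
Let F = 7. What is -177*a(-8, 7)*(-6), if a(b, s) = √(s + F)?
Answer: 1062*√14 ≈ 3973.6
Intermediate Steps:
a(b, s) = √(7 + s) (a(b, s) = √(s + 7) = √(7 + s))
-177*a(-8, 7)*(-6) = -177*√(7 + 7)*(-6) = -177*√14*(-6) = 1062*√14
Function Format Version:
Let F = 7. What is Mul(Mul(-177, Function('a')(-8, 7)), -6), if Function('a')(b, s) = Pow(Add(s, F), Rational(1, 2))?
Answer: Mul(1062, Pow(14, Rational(1, 2))) ≈ 3973.6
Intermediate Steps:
Function('a')(b, s) = Pow(Add(7, s), Rational(1, 2)) (Function('a')(b, s) = Pow(Add(s, 7), Rational(1, 2)) = Pow(Add(7, s), Rational(1, 2)))
Mul(Mul(-177, Function('a')(-8, 7)), -6) = Mul(Mul(-177, Pow(Add(7, 7), Rational(1, 2))), -6) = Mul(Mul(-177, Pow(14, Rational(1, 2))), -6) = Mul(1062, Pow(14, Rational(1, 2)))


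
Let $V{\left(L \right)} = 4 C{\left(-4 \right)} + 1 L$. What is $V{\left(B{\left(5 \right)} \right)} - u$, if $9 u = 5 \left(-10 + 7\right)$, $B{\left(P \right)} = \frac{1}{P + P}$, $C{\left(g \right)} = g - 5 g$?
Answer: $\frac{1973}{30} \approx 65.767$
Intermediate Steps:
$C{\left(g \right)} = - 4 g$
$B{\left(P \right)} = \frac{1}{2 P}$
$u = - \frac{5}{3}$ ($u = \frac{5 \left(-10 + 7\right)}{9} = \frac{5 \left(-3\right)}{9} = \frac{1}{9} \left(-15\right) = - \frac{5}{3} \approx -1.6667$)
$V{\left(L \right)} = 64 + L$ ($V{\left(L \right)} = 4 \left(\left(-4\right) \left(-4\right)\right) + 1 L = 4 \cdot 16 + L = 64 + L$)
$V{\left(B{\left(5 \right)} \right)} - u = \left(64 + \frac{1}{2 \cdot 5}\right) - - \frac{5}{3} = \left(64 + \frac{1}{2} \cdot \frac{1}{5}\right) + \frac{5}{3} = \left(64 + \frac{1}{10}\right) + \frac{5}{3} = \frac{641}{10} + \frac{5}{3} = \frac{1973}{30}$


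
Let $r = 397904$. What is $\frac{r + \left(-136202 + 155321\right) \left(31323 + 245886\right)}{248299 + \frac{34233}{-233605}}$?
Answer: $\frac{1238189844423875}{58003853662} \approx 21347.0$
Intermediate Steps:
$\frac{r + \left(-136202 + 155321\right) \left(31323 + 245886\right)}{248299 + \frac{34233}{-233605}} = \frac{397904 + \left(-136202 + 155321\right) \left(31323 + 245886\right)}{248299 + \frac{34233}{-233605}} = \frac{397904 + 19119 \cdot 277209}{248299 + 34233 \left(- \frac{1}{233605}\right)} = \frac{397904 + 5299958871}{248299 - \frac{34233}{233605}} = \frac{5300356775}{\frac{58003853662}{233605}} = 5300356775 \cdot \frac{233605}{58003853662} = \frac{1238189844423875}{58003853662}$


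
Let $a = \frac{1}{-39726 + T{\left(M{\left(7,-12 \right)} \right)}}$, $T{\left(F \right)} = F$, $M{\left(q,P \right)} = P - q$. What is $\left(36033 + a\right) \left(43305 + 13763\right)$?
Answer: $\frac{81728885235712}{39745} \approx 2.0563 \cdot 10^{9}$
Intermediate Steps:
$a = - \frac{1}{39745}$ ($a = \frac{1}{-39726 - 19} = \frac{1}{-39745} = - \frac{1}{39745} \approx -2.516 \cdot 10^{-5}$)
$\left(36033 + a\right) \left(43305 + 13763\right) = \left(36033 - \frac{1}{39745}\right) \left(43305 + 13763\right) = \frac{1432131584}{39745} \cdot 57068 = \frac{81728885235712}{39745}$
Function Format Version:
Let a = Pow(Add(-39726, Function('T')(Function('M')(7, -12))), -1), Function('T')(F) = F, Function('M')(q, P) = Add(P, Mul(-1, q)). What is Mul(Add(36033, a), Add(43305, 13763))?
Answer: Rational(81728885235712, 39745) ≈ 2.0563e+9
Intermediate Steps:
a = Rational(-1, 39745) (a = Pow(Add(-39726, Add(-12, Mul(-1, 7))), -1) = Pow(Add(-39726, Add(-12, -7)), -1) = Pow(Add(-39726, -19), -1) = Pow(-39745, -1) = Rational(-1, 39745) ≈ -2.5160e-5)
Mul(Add(36033, a), Add(43305, 13763)) = Mul(Add(36033, Rational(-1, 39745)), Add(43305, 13763)) = Mul(Rational(1432131584, 39745), 57068) = Rational(81728885235712, 39745)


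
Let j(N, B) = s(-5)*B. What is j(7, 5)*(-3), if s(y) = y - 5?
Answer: 150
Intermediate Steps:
s(y) = -5 + y
j(N, B) = -10*B (j(N, B) = (-5 - 5)*B = -10*B)
j(7, 5)*(-3) = -10*5*(-3) = -50*(-3) = 150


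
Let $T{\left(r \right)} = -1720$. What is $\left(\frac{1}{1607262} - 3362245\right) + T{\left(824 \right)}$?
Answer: $- \frac{5406773113829}{1607262} \approx -3.364 \cdot 10^{6}$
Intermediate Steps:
$\left(\frac{1}{1607262} - 3362245\right) + T{\left(824 \right)} = \left(\frac{1}{1607262} - 3362245\right) - 1720 = - \frac{5404008623189}{1607262} - 1720 = - \frac{5406773113829}{1607262}$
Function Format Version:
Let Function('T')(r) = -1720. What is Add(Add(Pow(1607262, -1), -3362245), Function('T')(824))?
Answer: Rational(-5406773113829, 1607262) ≈ -3.3640e+6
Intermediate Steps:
Add(Add(Pow(1607262, -1), -3362245), Function('T')(824)) = Add(Add(Pow(1607262, -1), -3362245), -1720) = Add(Add(Rational(1, 1607262), -3362245), -1720) = Add(Rational(-5404008623189, 1607262), -1720) = Rational(-5406773113829, 1607262)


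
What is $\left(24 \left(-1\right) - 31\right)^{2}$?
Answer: $3025$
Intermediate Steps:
$\left(24 \left(-1\right) - 31\right)^{2} = \left(-24 - 31\right)^{2} = \left(-55\right)^{2} = 3025$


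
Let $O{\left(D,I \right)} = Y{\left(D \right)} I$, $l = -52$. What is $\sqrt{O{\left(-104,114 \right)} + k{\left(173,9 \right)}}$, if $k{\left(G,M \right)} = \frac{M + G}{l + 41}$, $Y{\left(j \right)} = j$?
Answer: $\frac{i \sqrt{1436578}}{11} \approx 108.96 i$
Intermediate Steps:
$k{\left(G,M \right)} = - \frac{G}{11} - \frac{M}{11}$ ($k{\left(G,M \right)} = \frac{M + G}{-52 + 41} = \frac{G + M}{-11} = \left(G + M\right) \left(- \frac{1}{11}\right) = - \frac{G}{11} - \frac{M}{11}$)
$O{\left(D,I \right)} = D I$
$\sqrt{O{\left(-104,114 \right)} + k{\left(173,9 \right)}} = \sqrt{\left(-104\right) 114 - \frac{182}{11}} = \sqrt{-11856 - \frac{182}{11}} = \sqrt{- \frac{130598}{11}} = \frac{i \sqrt{1436578}}{11}$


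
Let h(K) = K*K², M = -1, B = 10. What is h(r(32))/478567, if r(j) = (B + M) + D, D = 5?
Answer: 2744/478567 ≈ 0.0057338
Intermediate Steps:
r(j) = 14 (r(j) = (10 - 1) + 5 = 9 + 5 = 14)
h(K) = K³
h(r(32))/478567 = 14³/478567 = 2744*(1/478567) = 2744/478567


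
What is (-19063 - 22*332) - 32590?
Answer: -58957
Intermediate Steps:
(-19063 - 22*332) - 32590 = (-19063 - 7304) - 32590 = -26367 - 32590 = -58957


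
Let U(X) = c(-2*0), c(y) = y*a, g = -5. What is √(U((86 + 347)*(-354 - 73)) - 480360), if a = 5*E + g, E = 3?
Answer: 2*I*√120090 ≈ 693.08*I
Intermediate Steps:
a = 10 (a = 5*3 - 5 = 15 - 5 = 10)
c(y) = 10*y (c(y) = y*10 = 10*y)
U(X) = 0 (U(X) = 10*(-2*0) = 10*0 = 0)
√(U((86 + 347)*(-354 - 73)) - 480360) = √(0 - 480360) = √(-480360) = 2*I*√120090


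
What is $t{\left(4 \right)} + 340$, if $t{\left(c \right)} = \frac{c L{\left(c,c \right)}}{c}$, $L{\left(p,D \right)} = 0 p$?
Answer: $340$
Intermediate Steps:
$L{\left(p,D \right)} = 0$
$t{\left(c \right)} = 0$ ($t{\left(c \right)} = \frac{c 0}{c} = \frac{0}{c} = 0$)
$t{\left(4 \right)} + 340 = 0 + 340 = 340$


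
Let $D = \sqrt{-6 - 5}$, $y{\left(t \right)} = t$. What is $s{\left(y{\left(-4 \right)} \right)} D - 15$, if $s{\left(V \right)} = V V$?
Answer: $-15 + 16 i \sqrt{11} \approx -15.0 + 53.066 i$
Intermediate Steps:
$s{\left(V \right)} = V^{2}$
$D = i \sqrt{11}$ ($D = \sqrt{-11} = i \sqrt{11} \approx 3.3166 i$)
$s{\left(y{\left(-4 \right)} \right)} D - 15 = \left(-4\right)^{2} i \sqrt{11} - 15 = 16 i \sqrt{11} - 15 = -15 + 16 i \sqrt{11}$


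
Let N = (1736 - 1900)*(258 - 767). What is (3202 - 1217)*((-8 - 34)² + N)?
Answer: 169201400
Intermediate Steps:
N = 83476 (N = -164*(-509) = 83476)
(3202 - 1217)*((-8 - 34)² + N) = (3202 - 1217)*((-8 - 34)² + 83476) = 1985*((-42)² + 83476) = 1985*(1764 + 83476) = 1985*85240 = 169201400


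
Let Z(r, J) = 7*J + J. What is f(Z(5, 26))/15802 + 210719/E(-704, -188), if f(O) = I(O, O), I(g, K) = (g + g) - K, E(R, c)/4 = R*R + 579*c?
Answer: 1825784643/12223289456 ≈ 0.14937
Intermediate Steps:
Z(r, J) = 8*J
E(R, c) = 4*R² + 2316*c (E(R, c) = 4*(R*R + 579*c) = 4*(R² + 579*c) = 4*R² + 2316*c)
I(g, K) = -K + 2*g (I(g, K) = 2*g - K = -K + 2*g)
f(O) = O (f(O) = -O + 2*O = O)
f(Z(5, 26))/15802 + 210719/E(-704, -188) = (8*26)/15802 + 210719/(4*(-704)² + 2316*(-188)) = 208*(1/15802) + 210719/(4*495616 - 435408) = 104/7901 + 210719/(1982464 - 435408) = 104/7901 + 210719/1547056 = 1825784643/12223289456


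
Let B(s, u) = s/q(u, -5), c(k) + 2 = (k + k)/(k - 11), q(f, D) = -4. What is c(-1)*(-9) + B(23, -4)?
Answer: 43/4 ≈ 10.750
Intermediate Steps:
c(k) = -2 + 2*k/(-11 + k) (c(k) = -2 + (k + k)/(k - 11) = -2 + (2*k)/(-11 + k) = -2 + 2*k/(-11 + k))
B(s, u) = -s/4 (B(s, u) = s/(-4) = s*(-1/4) = -s/4)
c(-1)*(-9) + B(23, -4) = (22/(-11 - 1))*(-9) - 1/4*23 = (22/(-12))*(-9) - 23/4 = (22*(-1/12))*(-9) - 23/4 = -11/6*(-9) - 23/4 = 33/2 - 23/4 = 43/4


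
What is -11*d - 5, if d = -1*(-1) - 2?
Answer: 6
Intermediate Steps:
d = -1 (d = 1 - 2 = -1)
-11*d - 5 = -11*(-1) - 5 = 11 - 5 = 6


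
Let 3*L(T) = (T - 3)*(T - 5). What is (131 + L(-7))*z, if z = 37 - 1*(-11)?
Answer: 8208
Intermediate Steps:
z = 48 (z = 37 + 11 = 48)
L(T) = (-5 + T)*(-3 + T)/3 (L(T) = ((T - 3)*(T - 5))/3 = ((-3 + T)*(-5 + T))/3 = ((-5 + T)*(-3 + T))/3 = (-5 + T)*(-3 + T)/3)
(131 + L(-7))*z = (131 + (5 - 8/3*(-7) + (⅓)*(-7)²))*48 = (131 + (5 + 56/3 + (⅓)*49))*48 = (131 + (5 + 56/3 + 49/3))*48 = (131 + 40)*48 = 171*48 = 8208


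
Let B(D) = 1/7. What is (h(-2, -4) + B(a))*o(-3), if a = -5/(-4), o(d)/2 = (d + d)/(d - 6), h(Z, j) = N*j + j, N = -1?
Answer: 4/21 ≈ 0.19048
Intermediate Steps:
h(Z, j) = 0 (h(Z, j) = -j + j = 0)
o(d) = 4*d/(-6 + d) (o(d) = 2*((d + d)/(d - 6)) = 2*((2*d)/(-6 + d)) = 2*(2*d/(-6 + d)) = 4*d/(-6 + d))
a = 5/4 (a = -5*(-1/4) = 5/4 ≈ 1.2500)
B(D) = 1/7
(h(-2, -4) + B(a))*o(-3) = (0 + 1/7)*(4*(-3)/(-6 - 3)) = (4*(-3)/(-9))/7 = (4*(-3)*(-1/9))/7 = (1/7)*(4/3) = 4/21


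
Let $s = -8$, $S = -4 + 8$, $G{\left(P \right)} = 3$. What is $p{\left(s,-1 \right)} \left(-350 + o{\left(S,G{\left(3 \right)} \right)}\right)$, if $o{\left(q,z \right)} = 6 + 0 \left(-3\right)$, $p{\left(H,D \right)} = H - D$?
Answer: $2408$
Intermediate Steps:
$S = 4$
$o{\left(q,z \right)} = 6$ ($o{\left(q,z \right)} = 6 + 0 = 6$)
$p{\left(s,-1 \right)} \left(-350 + o{\left(S,G{\left(3 \right)} \right)}\right) = \left(-8 - -1\right) \left(-350 + 6\right) = \left(-8 + 1\right) \left(-344\right) = \left(-7\right) \left(-344\right) = 2408$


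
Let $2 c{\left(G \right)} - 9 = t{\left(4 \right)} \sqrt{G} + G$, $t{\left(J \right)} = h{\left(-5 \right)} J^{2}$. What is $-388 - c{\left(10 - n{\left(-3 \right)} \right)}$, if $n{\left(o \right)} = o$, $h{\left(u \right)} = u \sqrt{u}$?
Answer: $-399 + 40 i \sqrt{65} \approx -399.0 + 322.49 i$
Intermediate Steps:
$h{\left(u \right)} = u^{\frac{3}{2}}$
$t{\left(J \right)} = - 5 i \sqrt{5} J^{2}$ ($t{\left(J \right)} = \left(-5\right)^{\frac{3}{2}} J^{2} = - 5 i \sqrt{5} J^{2}$)
$c{\left(G \right)} = \frac{9}{2} + \frac{G}{2} - 40 i \sqrt{5} \sqrt{G}$ ($c{\left(G \right)} = \frac{9}{2} + \frac{- 5 i \sqrt{5} \cdot 4^{2} \sqrt{G} + G}{2} = \frac{9}{2} + \frac{\left(-5\right) i \sqrt{5} \cdot 16 \sqrt{G} + G}{2} = \frac{9}{2} + \frac{- 80 i \sqrt{5} \sqrt{G} + G}{2} = \frac{9}{2} + \frac{G - 80 i \sqrt{5} \sqrt{G}}{2} = \frac{9}{2} - \left(- \frac{G}{2} + 40 i \sqrt{5} \sqrt{G}\right) = \frac{9}{2} + \frac{G}{2} - 40 i \sqrt{5} \sqrt{G}$)
$-388 - c{\left(10 - n{\left(-3 \right)} \right)} = -388 - \left(\frac{9}{2} + \frac{10 - -3}{2} - 40 i \sqrt{5} \sqrt{10 - -3}\right) = -388 - \left(\frac{9}{2} + \frac{10 + 3}{2} - 40 i \sqrt{5} \sqrt{10 + 3}\right) = -388 - \left(\frac{9}{2} + \frac{1}{2} \cdot 13 - 40 i \sqrt{5} \sqrt{13}\right) = -388 - \left(\frac{9}{2} + \frac{13}{2} - 40 i \sqrt{65}\right) = -388 - \left(11 - 40 i \sqrt{65}\right) = -399 + 40 i \sqrt{65}$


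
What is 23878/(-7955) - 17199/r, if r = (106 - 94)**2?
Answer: -15584053/127280 ≈ -122.44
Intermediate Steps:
r = 144 (r = 12**2 = 144)
23878/(-7955) - 17199/r = 23878/(-7955) - 17199/144 = 23878*(-1/7955) - 17199*1/144 = -23878/7955 - 1911/16 = -15584053/127280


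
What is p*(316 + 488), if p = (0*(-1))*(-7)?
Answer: 0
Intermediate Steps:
p = 0 (p = 0*(-7) = 0)
p*(316 + 488) = 0*(316 + 488) = 0*804 = 0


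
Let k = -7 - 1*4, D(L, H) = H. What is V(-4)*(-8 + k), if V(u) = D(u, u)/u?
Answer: -19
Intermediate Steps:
k = -11 (k = -7 - 4 = -11)
V(u) = 1 (V(u) = u/u = 1)
V(-4)*(-8 + k) = 1*(-8 - 11) = 1*(-19) = -19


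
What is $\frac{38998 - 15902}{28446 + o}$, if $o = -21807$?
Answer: $\frac{23096}{6639} \approx 3.4788$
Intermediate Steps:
$\frac{38998 - 15902}{28446 + o} = \frac{38998 - 15902}{28446 - 21807} = \frac{38998 - 15902}{6639} = 23096 \cdot \frac{1}{6639} = \frac{23096}{6639}$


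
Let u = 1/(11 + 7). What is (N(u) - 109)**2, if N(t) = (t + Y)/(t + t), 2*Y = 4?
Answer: 32761/4 ≈ 8190.3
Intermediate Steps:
Y = 2 (Y = (1/2)*4 = 2)
u = 1/18 ≈ 0.055556
N(t) = (2 + t)/(2*t) (N(t) = (t + 2)/(t + t) = (2 + t)/((2*t)) = (2 + t)*(1/(2*t)) = (2 + t)/(2*t))
(N(u) - 109)**2 = ((2 + 1/18)/(2*(1/18)) - 109)**2 = ((1/2)*18*(37/18) - 109)**2 = (37/2 - 109)**2 = (-181/2)**2 = 32761/4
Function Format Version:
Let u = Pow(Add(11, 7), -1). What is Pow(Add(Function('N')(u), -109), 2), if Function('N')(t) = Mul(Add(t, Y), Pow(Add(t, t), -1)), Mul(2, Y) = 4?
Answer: Rational(32761, 4) ≈ 8190.3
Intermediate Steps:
Y = 2 (Y = Mul(Rational(1, 2), 4) = 2)
u = Rational(1, 18) (u = Pow(18, -1) = Rational(1, 18) ≈ 0.055556)
Function('N')(t) = Mul(Rational(1, 2), Pow(t, -1), Add(2, t)) (Function('N')(t) = Mul(Add(t, 2), Pow(Add(t, t), -1)) = Mul(Add(2, t), Pow(Mul(2, t), -1)) = Mul(Add(2, t), Mul(Rational(1, 2), Pow(t, -1))) = Mul(Rational(1, 2), Pow(t, -1), Add(2, t)))
Pow(Add(Function('N')(u), -109), 2) = Pow(Add(Mul(Rational(1, 2), Pow(Rational(1, 18), -1), Add(2, Rational(1, 18))), -109), 2) = Pow(Add(Mul(Rational(1, 2), 18, Rational(37, 18)), -109), 2) = Pow(Add(Rational(37, 2), -109), 2) = Pow(Rational(-181, 2), 2) = Rational(32761, 4)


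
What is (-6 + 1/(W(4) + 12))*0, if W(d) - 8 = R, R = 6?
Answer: 0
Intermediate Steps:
W(d) = 14 (W(d) = 8 + 6 = 14)
(-6 + 1/(W(4) + 12))*0 = (-6 + 1/(14 + 12))*0 = (-6 + 1/26)*0 = -155/26*0 = 0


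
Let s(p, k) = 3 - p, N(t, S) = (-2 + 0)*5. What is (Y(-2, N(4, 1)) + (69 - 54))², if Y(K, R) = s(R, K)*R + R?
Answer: 15625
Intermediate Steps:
N(t, S) = -10 (N(t, S) = -2*5 = -10)
Y(K, R) = R + R*(3 - R) (Y(K, R) = (3 - R)*R + R = R*(3 - R) + R = R + R*(3 - R))
(Y(-2, N(4, 1)) + (69 - 54))² = (-10*(4 - 1*(-10)) + (69 - 54))² = (-10*(4 + 10) + 15)² = (-10*14 + 15)² = (-140 + 15)² = (-125)² = 15625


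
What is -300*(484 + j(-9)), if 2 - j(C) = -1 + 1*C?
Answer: -148800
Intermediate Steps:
j(C) = 3 - C (j(C) = 2 - (-1 + 1*C) = 2 - (-1 + C) = 2 + (1 - C) = 3 - C)
-300*(484 + j(-9)) = -300*(484 + (3 - 1*(-9))) = -300*(484 + (3 + 9)) = -300*(484 + 12) = -300*496 = -148800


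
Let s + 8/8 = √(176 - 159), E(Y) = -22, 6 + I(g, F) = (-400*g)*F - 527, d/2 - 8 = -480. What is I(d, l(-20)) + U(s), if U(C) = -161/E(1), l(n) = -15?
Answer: -124619565/22 ≈ -5.6645e+6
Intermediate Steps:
d = -944 (d = 16 + 2*(-480) = 16 - 960 = -944)
I(g, F) = -533 - 400*F*g (I(g, F) = -6 + ((-400*g)*F - 527) = -6 + (-400*F*g - 527) = -6 + (-527 - 400*F*g) = -533 - 400*F*g)
s = -1 + √17 (s = -1 + √(176 - 159) = -1 + √17 ≈ 3.1231)
U(C) = 161/22 (U(C) = -161/(-22) = -161*(-1/22) = 161/22)
I(d, l(-20)) + U(s) = (-533 - 400*(-15)*(-944)) + 161/22 = (-533 - 5664000) + 161/22 = -5664533 + 161/22 = -124619565/22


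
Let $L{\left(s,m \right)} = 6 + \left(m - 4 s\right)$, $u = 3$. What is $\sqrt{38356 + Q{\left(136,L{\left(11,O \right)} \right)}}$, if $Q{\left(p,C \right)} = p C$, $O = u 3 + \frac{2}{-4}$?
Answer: $18 \sqrt{106} \approx 185.32$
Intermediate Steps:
$O = \frac{17}{2}$ ($O = 3 \cdot 3 + \frac{2}{-4} = 9 + 2 \left(- \frac{1}{4}\right) = 9 - \frac{1}{2} = \frac{17}{2} \approx 8.5$)
$L{\left(s,m \right)} = 6 + m - 4 s$
$Q{\left(p,C \right)} = C p$
$\sqrt{38356 + Q{\left(136,L{\left(11,O \right)} \right)}} = \sqrt{38356 + \left(6 + \frac{17}{2} - 44\right) 136} = \sqrt{38356 - 4012} = \sqrt{34344} = 18 \sqrt{106}$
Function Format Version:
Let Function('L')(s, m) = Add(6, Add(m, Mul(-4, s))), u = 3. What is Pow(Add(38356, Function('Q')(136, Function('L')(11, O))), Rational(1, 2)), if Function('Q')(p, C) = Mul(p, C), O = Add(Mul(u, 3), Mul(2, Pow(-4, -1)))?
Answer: Mul(18, Pow(106, Rational(1, 2))) ≈ 185.32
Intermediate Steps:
O = Rational(17, 2) (O = Add(Mul(3, 3), Mul(2, Pow(-4, -1))) = Add(9, Mul(2, Rational(-1, 4))) = Add(9, Rational(-1, 2)) = Rational(17, 2) ≈ 8.5000)
Function('L')(s, m) = Add(6, m, Mul(-4, s))
Function('Q')(p, C) = Mul(C, p)
Pow(Add(38356, Function('Q')(136, Function('L')(11, O))), Rational(1, 2)) = Pow(Add(38356, Mul(Add(6, Rational(17, 2), Mul(-4, 11)), 136)), Rational(1, 2)) = Pow(Add(38356, Mul(Add(6, Rational(17, 2), -44), 136)), Rational(1, 2)) = Pow(Add(38356, Mul(Rational(-59, 2), 136)), Rational(1, 2)) = Pow(Add(38356, -4012), Rational(1, 2)) = Pow(34344, Rational(1, 2)) = Mul(18, Pow(106, Rational(1, 2)))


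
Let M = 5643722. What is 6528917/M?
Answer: 6528917/5643722 ≈ 1.1568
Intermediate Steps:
6528917/M = 6528917/5643722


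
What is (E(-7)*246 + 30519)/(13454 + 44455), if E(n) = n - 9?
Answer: 8861/19303 ≈ 0.45905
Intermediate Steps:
E(n) = -9 + n
(E(-7)*246 + 30519)/(13454 + 44455) = ((-9 - 7)*246 + 30519)/(13454 + 44455) = (-16*246 + 30519)/57909 = (-3936 + 30519)*(1/57909) = 26583*(1/57909) = 8861/19303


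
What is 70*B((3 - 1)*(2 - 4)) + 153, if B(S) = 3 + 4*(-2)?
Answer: -197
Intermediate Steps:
B(S) = -5 (B(S) = 3 - 8 = -5)
70*B((3 - 1)*(2 - 4)) + 153 = 70*(-5) + 153 = -350 + 153 = -197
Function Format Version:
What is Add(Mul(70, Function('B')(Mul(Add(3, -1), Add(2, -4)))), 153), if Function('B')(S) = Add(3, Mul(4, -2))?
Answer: -197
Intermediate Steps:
Function('B')(S) = -5 (Function('B')(S) = Add(3, -8) = -5)
Add(Mul(70, Function('B')(Mul(Add(3, -1), Add(2, -4)))), 153) = Add(Mul(70, -5), 153) = Add(-350, 153) = -197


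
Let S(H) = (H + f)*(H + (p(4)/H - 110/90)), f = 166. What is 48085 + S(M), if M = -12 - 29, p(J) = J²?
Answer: 15777865/369 ≈ 42758.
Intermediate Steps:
M = -41
S(H) = (166 + H)*(-11/9 + H + 16/H) (S(H) = (H + 166)*(H + (4²/H - 110/90)) = (166 + H)*(H + (16/H - 110*1/90)) = (166 + H)*(H + (16/H - 11/9)) = (166 + H)*(H + (-11/9 + 16/H)) = (166 + H)*(-11/9 + H + 16/H))
48085 + S(M) = 48085 + (-1682/9 + (-41)² + 2656/(-41) + (1483/9)*(-41)) = 48085 + (-1682/9 + 1681 + 2656*(-1/41) - 60803/9) = 48085 + (-1682/9 + 1681 - 2656/41 - 60803/9) = 48085 - 1965500/369 = 15777865/369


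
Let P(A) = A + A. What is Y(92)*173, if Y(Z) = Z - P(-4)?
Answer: 17300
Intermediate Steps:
P(A) = 2*A
Y(Z) = 8 + Z (Y(Z) = Z - 2*(-4) = Z - 1*(-8) = Z + 8 = 8 + Z)
Y(92)*173 = (8 + 92)*173 = 100*173 = 17300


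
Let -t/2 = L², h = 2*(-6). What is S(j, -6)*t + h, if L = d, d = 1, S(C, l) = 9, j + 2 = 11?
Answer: -30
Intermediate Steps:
j = 9 (j = -2 + 11 = 9)
L = 1
h = -12
t = -2 (t = -2*1² = -2*1 = -2)
S(j, -6)*t + h = 9*(-2) - 12 = -18 - 12 = -30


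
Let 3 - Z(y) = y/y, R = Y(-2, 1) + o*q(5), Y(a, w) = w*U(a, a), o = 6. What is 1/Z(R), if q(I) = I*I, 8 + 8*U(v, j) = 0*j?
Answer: 1/2 ≈ 0.50000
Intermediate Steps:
U(v, j) = -1 (U(v, j) = -1 + (0*j)/8 = -1 + (1/8)*0 = -1 + 0 = -1)
q(I) = I**2
Y(a, w) = -w (Y(a, w) = w*(-1) = -w)
R = 149 (R = -1*1 + 6*5**2 = -1 + 6*25 = -1 + 150 = 149)
Z(y) = 2 (Z(y) = 3 - y/y = 3 - 1*1 = 3 - 1 = 2)
1/Z(R) = 1/2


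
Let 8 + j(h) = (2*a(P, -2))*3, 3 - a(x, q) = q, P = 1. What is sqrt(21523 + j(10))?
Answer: sqrt(21545) ≈ 146.78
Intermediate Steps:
a(x, q) = 3 - q
j(h) = 22 (j(h) = -8 + (2*(3 - 1*(-2)))*3 = -8 + (2*(3 + 2))*3 = -8 + (2*5)*3 = -8 + 10*3 = -8 + 30 = 22)
sqrt(21523 + j(10)) = sqrt(21523 + 22) = sqrt(21545)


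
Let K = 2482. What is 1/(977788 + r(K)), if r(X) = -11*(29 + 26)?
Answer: 1/977183 ≈ 1.0233e-6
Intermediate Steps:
r(X) = -605 (r(X) = -11*55 = -605)
1/(977788 + r(K)) = 1/(977788 - 605) = 1/977183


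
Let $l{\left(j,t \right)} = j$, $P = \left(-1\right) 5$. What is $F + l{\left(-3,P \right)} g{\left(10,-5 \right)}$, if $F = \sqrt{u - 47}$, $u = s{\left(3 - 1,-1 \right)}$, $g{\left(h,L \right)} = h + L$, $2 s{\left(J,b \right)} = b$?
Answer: $-15 + \frac{i \sqrt{190}}{2} \approx -15.0 + 6.892 i$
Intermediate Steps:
$s{\left(J,b \right)} = \frac{b}{2}$
$g{\left(h,L \right)} = L + h$
$u = - \frac{1}{2}$ ($u = \frac{1}{2} \left(-1\right) = - \frac{1}{2} \approx -0.5$)
$P = -5$
$F = \frac{i \sqrt{190}}{2}$ ($F = \sqrt{- \frac{1}{2} - 47} = \sqrt{- \frac{95}{2}} = \frac{i \sqrt{190}}{2} \approx 6.892 i$)
$F + l{\left(-3,P \right)} g{\left(10,-5 \right)} = \frac{i \sqrt{190}}{2} - 3 \left(-5 + 10\right) = \frac{i \sqrt{190}}{2} - 15 = -15 + \frac{i \sqrt{190}}{2}$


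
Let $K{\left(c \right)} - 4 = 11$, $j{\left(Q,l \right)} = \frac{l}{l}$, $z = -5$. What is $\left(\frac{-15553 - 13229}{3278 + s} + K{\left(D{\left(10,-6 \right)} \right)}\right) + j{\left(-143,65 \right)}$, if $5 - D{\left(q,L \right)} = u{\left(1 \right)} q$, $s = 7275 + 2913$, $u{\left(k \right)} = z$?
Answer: $\frac{93337}{6733} \approx 13.863$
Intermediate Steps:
$u{\left(k \right)} = -5$
$s = 10188$
$D{\left(q,L \right)} = 5 + 5 q$ ($D{\left(q,L \right)} = 5 - - 5 q = 5 + 5 q$)
$j{\left(Q,l \right)} = 1$
$K{\left(c \right)} = 15$ ($K{\left(c \right)} = 4 + 11 = 15$)
$\left(\frac{-15553 - 13229}{3278 + s} + K{\left(D{\left(10,-6 \right)} \right)}\right) + j{\left(-143,65 \right)} = \left(\frac{-15553 - 13229}{3278 + 10188} + 15\right) + 1 = \left(- \frac{28782}{13466} + 15\right) + 1 = \left(\left(-28782\right) \frac{1}{13466} + 15\right) + 1 = \left(- \frac{14391}{6733} + 15\right) + 1 = \frac{86604}{6733} + 1 = \frac{93337}{6733}$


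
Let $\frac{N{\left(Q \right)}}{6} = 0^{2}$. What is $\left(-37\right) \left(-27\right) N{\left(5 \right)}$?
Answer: $0$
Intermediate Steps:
$N{\left(Q \right)} = 0$ ($N{\left(Q \right)} = 6 \cdot 0^{2} = 6 \cdot 0 = 0$)
$\left(-37\right) \left(-27\right) N{\left(5 \right)} = \left(-37\right) \left(-27\right) 0 = 999 \cdot 0 = 0$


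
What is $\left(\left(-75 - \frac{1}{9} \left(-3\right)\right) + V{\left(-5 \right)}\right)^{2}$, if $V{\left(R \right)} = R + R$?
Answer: $\frac{64516}{9} \approx 7168.4$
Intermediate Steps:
$V{\left(R \right)} = 2 R$
$\left(\left(-75 - \frac{1}{9} \left(-3\right)\right) + V{\left(-5 \right)}\right)^{2} = \left(\left(-75 - \frac{1}{9} \left(-3\right)\right) + 2 \left(-5\right)\right)^{2} = \left(\left(-75 - \frac{1}{9} \left(-3\right)\right) - 10\right)^{2} = \left(\left(-75 - - \frac{1}{3}\right) - 10\right)^{2} = \left(\left(-75 + \frac{1}{3}\right) - 10\right)^{2} = \left(- \frac{224}{3} - 10\right)^{2} = \left(- \frac{254}{3}\right)^{2} = \frac{64516}{9}$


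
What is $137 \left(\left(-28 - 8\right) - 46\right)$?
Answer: $-11234$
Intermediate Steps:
$137 \left(\left(-28 - 8\right) - 46\right) = 137 \left(-36 - 46\right) = 137 \left(-82\right) = -11234$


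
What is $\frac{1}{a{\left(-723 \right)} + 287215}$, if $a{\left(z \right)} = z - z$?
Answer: $\frac{1}{287215} \approx 3.4817 \cdot 10^{-6}$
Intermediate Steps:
$a{\left(z \right)} = 0$
$\frac{1}{a{\left(-723 \right)} + 287215} = \frac{1}{0 + 287215} = \frac{1}{287215}$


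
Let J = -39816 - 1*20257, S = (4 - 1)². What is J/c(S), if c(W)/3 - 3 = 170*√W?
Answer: -60073/1539 ≈ -39.034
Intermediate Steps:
S = 9 (S = 3² = 9)
J = -60073 (J = -39816 - 20257 = -60073)
c(W) = 9 + 510*√W (c(W) = 9 + 3*(170*√W) = 9 + 510*√W)
J/c(S) = -60073/(9 + 510*√9) = -60073/(9 + 510*3) = -60073/(9 + 1530) = -60073/1539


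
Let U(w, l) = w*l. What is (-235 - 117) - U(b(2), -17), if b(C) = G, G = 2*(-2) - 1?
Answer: -437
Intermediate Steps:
G = -5 (G = -4 - 1 = -5)
b(C) = -5
U(w, l) = l*w
(-235 - 117) - U(b(2), -17) = (-235 - 117) - (-17)*(-5) = -352 - 1*85 = -352 - 85 = -437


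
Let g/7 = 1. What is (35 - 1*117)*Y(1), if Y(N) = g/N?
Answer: -574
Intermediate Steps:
g = 7 (g = 7*1 = 7)
Y(N) = 7/N
(35 - 1*117)*Y(1) = (35 - 1*117)*(7/1) = (35 - 117)*(7*1) = -82*7 = -574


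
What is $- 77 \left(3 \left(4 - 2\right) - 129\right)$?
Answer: $9471$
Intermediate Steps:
$- 77 \left(3 \left(4 - 2\right) - 129\right) = - 77 \left(3 \cdot 2 - 129\right) = - 77 \left(6 - 129\right) = \left(-77\right) \left(-123\right) = 9471$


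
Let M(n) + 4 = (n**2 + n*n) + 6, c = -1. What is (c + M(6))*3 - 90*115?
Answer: -10131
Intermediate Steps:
M(n) = 2 + 2*n**2 (M(n) = -4 + ((n**2 + n*n) + 6) = -4 + ((n**2 + n**2) + 6) = -4 + (2*n**2 + 6) = -4 + (6 + 2*n**2) = 2 + 2*n**2)
(c + M(6))*3 - 90*115 = (-1 + (2 + 2*6**2))*3 - 90*115 = (-1 + (2 + 2*36))*3 - 10350 = (-1 + (2 + 72))*3 - 10350 = (-1 + 74)*3 - 10350 = 73*3 - 10350 = 219 - 10350 = -10131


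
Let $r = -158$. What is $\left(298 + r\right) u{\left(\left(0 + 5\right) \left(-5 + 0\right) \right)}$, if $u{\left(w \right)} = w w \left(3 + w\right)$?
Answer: $-1925000$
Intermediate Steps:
$u{\left(w \right)} = w^{2} \left(3 + w\right)$
$\left(298 + r\right) u{\left(\left(0 + 5\right) \left(-5 + 0\right) \right)} = \left(298 - 158\right) \left(\left(0 + 5\right) \left(-5 + 0\right)\right)^{2} \left(3 + \left(0 + 5\right) \left(-5 + 0\right)\right) = 140 \left(5 \left(-5\right)\right)^{2} \left(3 + 5 \left(-5\right)\right) = 140 \left(-25\right)^{2} \left(3 - 25\right) = 140 \cdot 625 \left(-22\right) = 140 \left(-13750\right) = -1925000$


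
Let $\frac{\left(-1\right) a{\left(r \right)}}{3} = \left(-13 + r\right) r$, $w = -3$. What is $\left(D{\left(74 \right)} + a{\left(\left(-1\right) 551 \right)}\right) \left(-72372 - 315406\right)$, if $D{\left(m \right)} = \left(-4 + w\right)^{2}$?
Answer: $361503326054$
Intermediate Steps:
$D{\left(m \right)} = 49$ ($D{\left(m \right)} = \left(-4 - 3\right)^{2} = \left(-7\right)^{2} = 49$)
$a{\left(r \right)} = - 3 r \left(-13 + r\right)$ ($a{\left(r \right)} = - 3 \left(-13 + r\right) r = - 3 r \left(-13 + r\right)$)
$\left(D{\left(74 \right)} + a{\left(\left(-1\right) 551 \right)}\right) \left(-72372 - 315406\right) = \left(49 + 3 \left(\left(-1\right) 551\right) \left(13 - \left(-1\right) 551\right)\right) \left(-72372 - 315406\right) = \left(49 + 3 \left(-551\right) \left(13 - -551\right)\right) \left(-387778\right) = \left(49 + 3 \left(-551\right) \left(13 + 551\right)\right) \left(-387778\right) = \left(49 + 3 \left(-551\right) 564\right) \left(-387778\right) = \left(49 - 932292\right) \left(-387778\right) = \left(-932243\right) \left(-387778\right) = 361503326054$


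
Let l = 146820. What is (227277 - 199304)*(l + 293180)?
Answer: 12308120000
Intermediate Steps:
(227277 - 199304)*(l + 293180) = (227277 - 199304)*(146820 + 293180) = 27973*440000 = 12308120000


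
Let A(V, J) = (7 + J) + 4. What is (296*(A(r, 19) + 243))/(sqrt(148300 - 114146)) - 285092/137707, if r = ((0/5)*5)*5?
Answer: -285092/137707 + 40404*sqrt(34154)/17077 ≈ 435.18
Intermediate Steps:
r = 0 (r = ((0*(1/5))*5)*5 = (0*5)*5 = 0*5 = 0)
A(V, J) = 11 + J
(296*(A(r, 19) + 243))/(sqrt(148300 - 114146)) - 285092/137707 = (296*((11 + 19) + 243))/(sqrt(148300 - 114146)) - 285092/137707 = (296*(30 + 243))/(sqrt(34154)) - 285092*1/137707 = (296*273)*(sqrt(34154)/34154) - 285092/137707 = 80808*(sqrt(34154)/34154) - 285092/137707 = 40404*sqrt(34154)/17077 - 285092/137707 = -285092/137707 + 40404*sqrt(34154)/17077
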